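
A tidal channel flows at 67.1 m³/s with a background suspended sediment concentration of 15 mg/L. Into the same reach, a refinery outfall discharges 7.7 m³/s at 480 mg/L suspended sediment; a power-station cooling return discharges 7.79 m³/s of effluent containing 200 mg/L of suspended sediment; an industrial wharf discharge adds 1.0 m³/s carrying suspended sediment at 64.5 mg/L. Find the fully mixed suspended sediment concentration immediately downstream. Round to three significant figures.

Mixed concentration C = ΣQC/ΣQ = (67.10·15.00 + 7.700·480.0 + 7.790·200.0 + 1.000·64.50) / 83.59 = 6325/83.59 = 75.67 mg/L.

75.7 mg/L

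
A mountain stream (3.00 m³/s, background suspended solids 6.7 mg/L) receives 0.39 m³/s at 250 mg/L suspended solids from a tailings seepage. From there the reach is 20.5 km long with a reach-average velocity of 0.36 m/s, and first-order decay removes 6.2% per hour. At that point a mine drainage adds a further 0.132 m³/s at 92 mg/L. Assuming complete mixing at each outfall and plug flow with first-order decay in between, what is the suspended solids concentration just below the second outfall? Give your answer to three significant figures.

15.6 mg/L

Conservation of mass: C = (3.000·6.700 + 0.3900·250.0) / 3.390 = 117.6/3.390 = 34.69 mg/L; combined flow 3.390 m³/s.
Travel time t = 20.5·1000 / 0.36 = 56940 s = 15.82 h.
6.2%/h lost → k = −ln(1 − 0.062) = 0.06401 h⁻¹.
First-order decay: C = 34.69·exp(−k·t) = 34.69·0.3633 = 12.60 mg/L.
Second outfall: C = (3.390·12.60 + 0.1320·92.00)/3.522 = 15.58 mg/L.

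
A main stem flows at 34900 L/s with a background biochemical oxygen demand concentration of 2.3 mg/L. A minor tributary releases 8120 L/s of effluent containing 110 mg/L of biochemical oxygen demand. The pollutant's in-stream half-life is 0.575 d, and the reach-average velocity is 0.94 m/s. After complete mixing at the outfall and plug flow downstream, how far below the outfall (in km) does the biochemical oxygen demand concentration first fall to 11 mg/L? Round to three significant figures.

48.6 km

After mixing, C = (34900·2.300 + 8120·110.0) / 43020 = 973500/43020 = 22.63 mg/L.
Half-life 0.575 d → k = ln 2 / 0.575 = 1.205 d⁻¹.
Set 22.63·exp(−k·t) = 11 → t = ln(22.63/11)/k = 51700 s = 14.36 h.
Distance = v·t = 0.94·51700 = 48600 m = 48.60 km.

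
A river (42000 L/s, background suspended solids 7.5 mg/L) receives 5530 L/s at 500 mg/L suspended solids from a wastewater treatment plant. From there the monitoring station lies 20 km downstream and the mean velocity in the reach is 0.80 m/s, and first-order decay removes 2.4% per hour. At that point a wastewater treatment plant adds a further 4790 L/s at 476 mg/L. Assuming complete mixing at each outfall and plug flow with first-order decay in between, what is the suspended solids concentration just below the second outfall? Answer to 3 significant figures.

Flow-weighted average: C = (42000·7.500 + 5530·500.0) / 47530 = 3080000/47530 = 64.80 mg/L; combined flow 47530 L/s.
Travel time t = 20·1000 / 0.80 = 25000 s = 6.944 h.
2.4%/h lost → k = −ln(1 − 0.024) = 0.02429 h⁻¹.
First-order decay: C = 64.80·exp(−k·t) = 64.80·0.8448 = 54.74 mg/L.
At the second outfall, C = (47530·54.74 + 4790·476.0) / (47530 + 4790) = 93.31 mg/L.

93.3 mg/L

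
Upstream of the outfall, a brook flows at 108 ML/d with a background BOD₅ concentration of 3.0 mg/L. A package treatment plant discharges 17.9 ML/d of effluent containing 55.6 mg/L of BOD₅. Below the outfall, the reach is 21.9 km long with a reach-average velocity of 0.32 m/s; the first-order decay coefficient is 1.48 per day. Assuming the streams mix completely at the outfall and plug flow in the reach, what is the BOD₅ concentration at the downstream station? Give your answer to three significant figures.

Flow-weighted average: C = (108.0·3.000 + 17.90·55.60) / 125.9 = 1319/125.9 = 10.48 mg/L.
Travel time t = 21.9·1000 / 0.32 = 68440 s = 19.01 h.
After decay, C = 10.48 × e^(−kt) = 10.48 × 0.3097 = 3.245 mg/L.

3.24 mg/L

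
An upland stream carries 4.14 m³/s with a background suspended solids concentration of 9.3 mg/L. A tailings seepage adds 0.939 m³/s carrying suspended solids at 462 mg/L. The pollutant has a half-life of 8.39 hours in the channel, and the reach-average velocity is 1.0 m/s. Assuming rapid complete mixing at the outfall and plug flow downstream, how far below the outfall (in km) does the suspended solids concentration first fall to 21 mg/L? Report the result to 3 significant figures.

After mixing, C = (4.140·9.300 + 0.9390·462.0) / 5.079 = 472.3/5.079 = 92.99 mg/L.
Half-life 8.39 h → k = ln 2 / 8.39 = 0.08262 h⁻¹ = 1.983 d⁻¹.
Set 92.99·exp(−k·t) = 21 → t = ln(92.99/21)/k = 64840 s = 18.01 h.
Distance = v·t = 1.0·64840 = 64840 m = 64.84 km.

64.8 km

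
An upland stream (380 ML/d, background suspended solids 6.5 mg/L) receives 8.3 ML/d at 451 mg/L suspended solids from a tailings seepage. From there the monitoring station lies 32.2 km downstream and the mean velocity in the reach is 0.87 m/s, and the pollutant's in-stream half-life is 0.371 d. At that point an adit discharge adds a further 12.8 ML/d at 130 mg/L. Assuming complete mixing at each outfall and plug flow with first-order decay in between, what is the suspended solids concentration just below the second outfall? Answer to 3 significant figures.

11.1 mg/L

After mixing, C = (380.0·6.500 + 8.300·451.0) / 388.3 = 6213/388.3 = 16.00 mg/L; combined flow 388.3 ML/d.
Travel time t = 32.2·1000 / 0.87 = 37010 s = 10.28 h.
Half-life 0.371 d → k = ln 2 / 0.371 = 1.868 d⁻¹.
Decay over the reach: 16.00·exp(−kt) = 16.00·0.4492 = 7.187 mg/L.
Second outfall: C = (388.3·7.187 + 12.80·130.0)/401.1 = 11.11 mg/L.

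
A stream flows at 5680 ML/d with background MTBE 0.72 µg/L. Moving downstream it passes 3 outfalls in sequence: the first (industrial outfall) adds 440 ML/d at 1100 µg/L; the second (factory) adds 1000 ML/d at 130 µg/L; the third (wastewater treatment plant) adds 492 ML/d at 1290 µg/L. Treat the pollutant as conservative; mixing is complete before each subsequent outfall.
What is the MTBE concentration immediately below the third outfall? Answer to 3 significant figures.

165 µg/L

Outfall 1: combined Q = 6120 ML/d; C = (5680·0.7200 + 440.0·1100)/6120 = 79.75 µg/L.
Outfall 2: combined Q = 7120 ML/d; C = (6120·79.75 + 1000·130.0)/7120 = 86.81 µg/L.
Outfall 3: combined Q = 7612 ML/d; C = (7120·86.81 + 492.0·1290)/7612 = 164.6 µg/L.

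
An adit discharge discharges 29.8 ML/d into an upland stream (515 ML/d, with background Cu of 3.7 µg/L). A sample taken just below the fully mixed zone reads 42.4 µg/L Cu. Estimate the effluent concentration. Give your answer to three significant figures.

Mass balance: 515.0·3.700 + 29.80·Cₑ = 544.8·42.40
→ Cₑ = (544.8·42.40 − 515.0·3.700) / 29.80 = 711.2 µg/L.

711 µg/L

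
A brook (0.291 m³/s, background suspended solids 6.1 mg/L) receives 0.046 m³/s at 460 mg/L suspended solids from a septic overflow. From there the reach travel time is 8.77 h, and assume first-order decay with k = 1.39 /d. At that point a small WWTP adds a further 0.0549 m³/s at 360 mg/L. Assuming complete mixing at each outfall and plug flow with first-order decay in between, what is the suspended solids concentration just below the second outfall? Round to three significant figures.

Flow-weighted average: C = (0.2910·6.100 + 0.04600·460.0) / 0.3370 = 22.94/0.3370 = 68.06 mg/L; combined flow 0.3370 m³/s.
Applying C = C₀e^(−kt): 68.06 × 0.6017 = 40.95 mg/L.
At the second outfall, C = (0.3370·40.95 + 0.05490·360.0) / (0.3370 + 0.05490) = 85.65 mg/L.

85.6 mg/L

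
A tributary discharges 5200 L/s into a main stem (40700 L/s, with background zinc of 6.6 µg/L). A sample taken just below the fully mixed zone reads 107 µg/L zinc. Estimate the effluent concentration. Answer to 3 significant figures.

893 µg/L

Mass balance: 40700·6.600 + 5200·Cₑ = 45900·107.0
→ Cₑ = (45900·107.0 − 40700·6.600) / 5200 = 892.8 µg/L.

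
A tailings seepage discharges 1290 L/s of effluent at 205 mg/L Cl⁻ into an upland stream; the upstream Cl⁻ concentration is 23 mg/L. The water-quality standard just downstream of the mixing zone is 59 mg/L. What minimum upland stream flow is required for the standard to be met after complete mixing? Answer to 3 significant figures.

Set C_mix = 59: (Q·23.00 + 1290·205.0) / (Q + 1290) = 59
→ Q = 1290·(205.0 − 59)/(59 − 23.00) = 5232 L/s.

5230 L/s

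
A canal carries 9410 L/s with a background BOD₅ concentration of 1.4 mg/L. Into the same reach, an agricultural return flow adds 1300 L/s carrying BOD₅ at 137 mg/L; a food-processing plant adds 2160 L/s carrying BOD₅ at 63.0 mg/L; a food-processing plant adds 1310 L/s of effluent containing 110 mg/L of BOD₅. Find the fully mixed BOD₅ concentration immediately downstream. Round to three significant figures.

Conservation of mass: C = (9410·1.400 + 1300·137.0 + 2160·63.00 + 1310·110.0) / 14180 = 471500/14180 = 33.25 mg/L.

33.2 mg/L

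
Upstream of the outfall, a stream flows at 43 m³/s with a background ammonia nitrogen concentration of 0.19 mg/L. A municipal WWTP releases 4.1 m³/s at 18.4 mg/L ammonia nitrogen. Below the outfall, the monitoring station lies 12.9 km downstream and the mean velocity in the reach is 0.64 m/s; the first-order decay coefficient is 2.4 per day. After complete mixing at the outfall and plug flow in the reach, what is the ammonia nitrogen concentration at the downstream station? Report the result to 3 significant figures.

Mixed concentration C = ΣQC/ΣQ = (43.00·0.1900 + 4.100·18.40) / 47.10 = 83.61/47.10 = 1.775 mg/L.
Travel time t = 12.9·1000 / 0.64 = 20160 s = 5.599 h.
After decay, C = 1.775 × e^(−kt) = 1.775 × 0.5713 = 1.014 mg/L.

1.01 mg/L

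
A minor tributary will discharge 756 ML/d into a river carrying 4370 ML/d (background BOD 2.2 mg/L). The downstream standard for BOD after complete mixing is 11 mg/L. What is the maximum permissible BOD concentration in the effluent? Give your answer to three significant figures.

At the limit, (Qr·Cr + Qe·Cₑ)/(Qr + Qe) = 11:
Cₑ = (5126·11 − 4370·2.200) / 756.0 = 61.87 mg/L.

61.9 mg/L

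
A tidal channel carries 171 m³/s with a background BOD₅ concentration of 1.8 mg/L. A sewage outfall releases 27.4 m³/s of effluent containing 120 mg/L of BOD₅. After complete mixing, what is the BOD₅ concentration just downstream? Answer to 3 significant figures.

Mixed concentration C = ΣQC/ΣQ = (171.0·1.800 + 27.40·120.0) / 198.4 = 3596/198.4 = 18.12 mg/L.

18.1 mg/L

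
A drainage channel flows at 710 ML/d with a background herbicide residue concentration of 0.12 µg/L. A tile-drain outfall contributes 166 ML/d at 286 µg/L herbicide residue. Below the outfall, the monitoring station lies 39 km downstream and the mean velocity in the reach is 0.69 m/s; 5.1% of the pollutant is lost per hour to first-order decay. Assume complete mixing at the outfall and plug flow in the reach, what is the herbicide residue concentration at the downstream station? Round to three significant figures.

23.9 µg/L

After mixing, C = (710.0·0.1200 + 166.0·286.0) / 876.0 = 47560/876.0 = 54.29 µg/L.
Travel time t = 39·1000 / 0.69 = 56520 s = 15.70 h.
5.1%/h lost → k = −ln(1 − 0.051) = 0.05235 h⁻¹.
Decay over the reach: 54.29·exp(−kt) = 54.29·0.4396 = 23.87 µg/L.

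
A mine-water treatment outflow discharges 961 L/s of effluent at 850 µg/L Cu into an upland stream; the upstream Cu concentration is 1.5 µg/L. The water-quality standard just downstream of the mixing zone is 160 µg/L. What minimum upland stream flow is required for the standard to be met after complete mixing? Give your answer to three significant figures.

4180 L/s

Set C_mix = 160: (Q·1.500 + 961.0·850.0) / (Q + 961.0) = 160
→ Q = 961.0·(850.0 − 160)/(160 − 1.500) = 4184 L/s.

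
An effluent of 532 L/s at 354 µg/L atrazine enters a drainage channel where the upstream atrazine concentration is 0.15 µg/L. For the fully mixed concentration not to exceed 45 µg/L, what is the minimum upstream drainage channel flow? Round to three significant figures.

Set C_mix = 45: (Q·0.1500 + 532.0·354.0) / (Q + 532.0) = 45
→ Q = 532.0·(354.0 − 45)/(45 − 0.1500) = 3665 L/s.

3670 L/s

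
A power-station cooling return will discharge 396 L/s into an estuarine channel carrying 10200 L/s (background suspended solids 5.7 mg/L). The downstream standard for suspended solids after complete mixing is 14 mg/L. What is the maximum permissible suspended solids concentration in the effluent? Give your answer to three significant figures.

At the limit, (Qr·Cr + Qe·Cₑ)/(Qr + Qe) = 14:
Cₑ = (10600·14 − 10200·5.700) / 396.0 = 227.8 mg/L.

228 mg/L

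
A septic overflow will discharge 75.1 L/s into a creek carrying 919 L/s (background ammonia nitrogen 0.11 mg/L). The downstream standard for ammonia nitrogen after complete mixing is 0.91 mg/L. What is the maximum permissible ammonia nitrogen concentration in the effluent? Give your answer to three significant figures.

At the limit, (Qr·Cr + Qe·Cₑ)/(Qr + Qe) = 0.91:
Cₑ = (994.1·0.91 − 919.0·0.1100) / 75.10 = 10.70 mg/L.

10.7 mg/L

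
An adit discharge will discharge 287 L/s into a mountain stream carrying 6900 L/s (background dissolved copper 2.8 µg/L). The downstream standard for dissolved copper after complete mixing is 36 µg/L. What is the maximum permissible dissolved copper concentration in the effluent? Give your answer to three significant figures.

At the limit, (Qr·Cr + Qe·Cₑ)/(Qr + Qe) = 36:
Cₑ = (7187·36 − 6900·2.800) / 287.0 = 834.2 µg/L.

834 µg/L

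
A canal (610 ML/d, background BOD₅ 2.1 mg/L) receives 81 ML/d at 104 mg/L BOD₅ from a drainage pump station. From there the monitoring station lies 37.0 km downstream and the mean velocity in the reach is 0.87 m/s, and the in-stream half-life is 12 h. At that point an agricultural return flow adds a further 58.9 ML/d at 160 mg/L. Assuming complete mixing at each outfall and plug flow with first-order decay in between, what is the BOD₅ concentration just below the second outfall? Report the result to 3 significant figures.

After mixing, C = (610.0·2.100 + 81.00·104.0) / 691.0 = 9705/691.0 = 14.04 mg/L; combined flow 691.0 ML/d.
Travel time t = 37.0·1000 / 0.87 = 42530 s = 11.81 h.
Half-life 12 h → k = ln 2 / 12 = 0.05776 h⁻¹ = 1.386 d⁻¹.
Applying C = C₀e^(−kt): 14.04 × 0.5054 = 7.098 mg/L.
At the second outfall, C = (691.0·7.098 + 58.90·160.0) / (691.0 + 58.90) = 19.11 mg/L.

19.1 mg/L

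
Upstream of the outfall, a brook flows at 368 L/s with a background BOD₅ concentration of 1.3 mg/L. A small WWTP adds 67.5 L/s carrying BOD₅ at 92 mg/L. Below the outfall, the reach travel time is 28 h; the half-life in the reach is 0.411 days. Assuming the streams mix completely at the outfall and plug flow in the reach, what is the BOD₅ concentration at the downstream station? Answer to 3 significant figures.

2.15 mg/L

Flow-weighted average: C = (368.0·1.300 + 67.50·92.00) / 435.5 = 6688/435.5 = 15.36 mg/L.
Half-life 0.411 d → k = ln 2 / 0.411 = 1.686 d⁻¹.
After decay, C = 15.36 × e^(−kt) = 15.36 × 0.1398 = 2.147 mg/L.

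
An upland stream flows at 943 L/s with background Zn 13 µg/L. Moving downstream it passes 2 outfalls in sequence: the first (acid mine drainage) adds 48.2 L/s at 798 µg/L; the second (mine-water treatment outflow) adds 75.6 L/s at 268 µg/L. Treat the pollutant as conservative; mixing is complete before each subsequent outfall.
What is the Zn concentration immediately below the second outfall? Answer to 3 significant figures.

66.5 µg/L

Below outfall 1: Q → 991.2 L/s, C = (943.0·13.00 + 48.20·798.0)/991.2 = 51.17 µg/L.
Below outfall 2: Q → 1067 L/s, C = (991.2·51.17 + 75.60·268.0)/1067 = 66.54 µg/L.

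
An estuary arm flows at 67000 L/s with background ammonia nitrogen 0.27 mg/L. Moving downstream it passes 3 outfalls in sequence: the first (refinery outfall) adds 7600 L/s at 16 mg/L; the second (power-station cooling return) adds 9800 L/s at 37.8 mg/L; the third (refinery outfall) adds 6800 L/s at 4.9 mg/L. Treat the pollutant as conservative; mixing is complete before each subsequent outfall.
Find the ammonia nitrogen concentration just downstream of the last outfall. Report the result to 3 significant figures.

5.96 mg/L

Below outfall 1: Q → 74600 L/s, C = (67000·0.2700 + 7600·16.00)/74600 = 1.873 mg/L.
Below outfall 2: Q → 84400 L/s, C = (74600·1.873 + 9800·37.80)/84400 = 6.044 mg/L.
Below outfall 3: Q → 91200 L/s, C = (84400·6.044 + 6800·4.900)/91200 = 5.959 mg/L.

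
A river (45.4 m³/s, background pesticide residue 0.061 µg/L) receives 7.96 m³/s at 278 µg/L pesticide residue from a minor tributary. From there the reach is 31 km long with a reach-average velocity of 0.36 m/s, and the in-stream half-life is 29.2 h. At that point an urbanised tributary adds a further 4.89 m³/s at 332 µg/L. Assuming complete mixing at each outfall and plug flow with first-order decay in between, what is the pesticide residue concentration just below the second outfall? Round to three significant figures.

49.4 µg/L

Conservation of mass: C = (45.40·0.06100 + 7.960·278.0) / 53.36 = 2216/53.36 = 41.52 µg/L; combined flow 53.36 m³/s.
Travel time t = 31·1000 / 0.36 = 86110 s = 23.92 h.
Half-life 29.2 h → k = ln 2 / 29.2 = 0.02374 h⁻¹ = 0.5697 d⁻¹.
Applying C = C₀e^(−kt): 41.52 × 0.5668 = 23.53 µg/L.
Second outfall: C = (53.36·23.53 + 4.890·332.0)/58.25 = 49.43 µg/L.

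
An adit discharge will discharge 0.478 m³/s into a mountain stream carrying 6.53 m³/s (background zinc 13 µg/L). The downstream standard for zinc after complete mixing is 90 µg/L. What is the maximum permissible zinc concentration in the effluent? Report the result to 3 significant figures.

At the limit, (Qr·Cr + Qe·Cₑ)/(Qr + Qe) = 90:
Cₑ = (7.008·90 − 6.530·13.00) / 0.4780 = 1142 µg/L.

1140 µg/L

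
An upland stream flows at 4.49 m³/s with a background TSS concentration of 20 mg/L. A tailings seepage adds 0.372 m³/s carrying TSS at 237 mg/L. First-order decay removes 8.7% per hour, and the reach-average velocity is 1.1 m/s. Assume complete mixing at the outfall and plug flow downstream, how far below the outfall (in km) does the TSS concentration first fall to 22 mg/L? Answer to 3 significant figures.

22.1 km

Mass balance: C = (4.490·20.00 + 0.3720·237.0) / 4.862 = 178.0/4.862 = 36.60 mg/L.
8.7%/h lost → k = −ln(1 − 0.087) = 0.09102 h⁻¹.
Set 36.60·exp(−k·t) = 22 → t = ln(36.60/22)/k = 20140 s = 5.593 h.
Distance = v·t = 1.1·20140 = 22150 m = 22.15 km.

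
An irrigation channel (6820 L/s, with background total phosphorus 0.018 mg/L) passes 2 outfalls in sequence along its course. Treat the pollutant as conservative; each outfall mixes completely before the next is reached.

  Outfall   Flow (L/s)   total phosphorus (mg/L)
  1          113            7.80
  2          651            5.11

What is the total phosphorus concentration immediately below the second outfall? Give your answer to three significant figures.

0.571 mg/L

Below outfall 1: Q → 6933 L/s, C = (6820·0.01800 + 113.0·7.800)/6933 = 0.1448 mg/L.
Below outfall 2: Q → 7584 L/s, C = (6933·0.1448 + 651.0·5.110)/7584 = 0.5710 mg/L.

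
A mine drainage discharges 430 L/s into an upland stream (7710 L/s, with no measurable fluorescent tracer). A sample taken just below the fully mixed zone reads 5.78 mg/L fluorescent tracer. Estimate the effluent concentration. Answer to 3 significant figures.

109 mg/L

Mass balance: 7710·0 + 430.0·Cₑ = 8140·5.780
→ Cₑ = (8140·5.780 − 7710·0) / 430.0 = 109.4 mg/L.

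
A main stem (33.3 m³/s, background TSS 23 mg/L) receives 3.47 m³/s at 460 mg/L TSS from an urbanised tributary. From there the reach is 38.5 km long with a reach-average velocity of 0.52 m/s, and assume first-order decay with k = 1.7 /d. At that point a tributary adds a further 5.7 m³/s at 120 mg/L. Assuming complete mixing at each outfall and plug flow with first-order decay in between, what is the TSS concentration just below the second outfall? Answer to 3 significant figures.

Mixed concentration C = ΣQC/ΣQ = (33.30·23.00 + 3.470·460.0) / 36.77 = 2362/36.77 = 64.24 mg/L; combined flow 36.77 m³/s.
Travel time t = 38.5·1000 / 0.52 = 74040 s = 20.57 h.
After decay, C = 64.24 × e^(−kt) = 64.24 × 0.2330 = 14.97 mg/L.
At the second outfall, C = (36.77·14.97 + 5.700·120.0) / (36.77 + 5.700) = 29.06 mg/L.

29.1 mg/L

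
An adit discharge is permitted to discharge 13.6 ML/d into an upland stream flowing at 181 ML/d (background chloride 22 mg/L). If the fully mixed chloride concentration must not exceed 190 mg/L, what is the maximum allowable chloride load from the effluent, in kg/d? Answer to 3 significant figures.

33000 kg/d

Mass balance at the limit: 181.0·22.00 + 13.60·Cₑ = 194.6·190 → Cₑ = 2426 mg/L.
13.60 ML/d = 0.1574 m³/s. Load = 0.1574 m³/s × 2426 g/m³ × 86 400 s/d = 32990 kg/d.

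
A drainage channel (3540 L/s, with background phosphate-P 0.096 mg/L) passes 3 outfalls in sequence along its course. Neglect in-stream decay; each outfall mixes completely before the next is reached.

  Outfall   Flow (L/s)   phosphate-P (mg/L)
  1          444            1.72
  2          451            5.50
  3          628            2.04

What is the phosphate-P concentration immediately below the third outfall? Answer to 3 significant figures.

After outfall 1: Q = 3540 + 444.0 = 3984 L/s; C = (3540·0.09600 + 444.0·1.720)/3984 = 0.2770 mg/L.
After outfall 2: Q = 3984 + 451.0 = 4435 L/s; C = (3984·0.2770 + 451.0·5.500)/4435 = 0.8081 mg/L.
After outfall 3: Q = 4435 + 628.0 = 5063 L/s; C = (4435·0.8081 + 628.0·2.040)/5063 = 0.9609 mg/L.

0.961 mg/L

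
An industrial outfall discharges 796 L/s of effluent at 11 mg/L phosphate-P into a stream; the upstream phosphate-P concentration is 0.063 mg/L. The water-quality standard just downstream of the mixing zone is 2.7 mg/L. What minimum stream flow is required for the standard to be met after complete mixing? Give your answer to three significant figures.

Set C_mix = 2.7: (Q·0.06300 + 796.0·11.00) / (Q + 796.0) = 2.7
→ Q = 796.0·(11.00 − 2.7)/(2.7 − 0.06300) = 2505 L/s.

2510 L/s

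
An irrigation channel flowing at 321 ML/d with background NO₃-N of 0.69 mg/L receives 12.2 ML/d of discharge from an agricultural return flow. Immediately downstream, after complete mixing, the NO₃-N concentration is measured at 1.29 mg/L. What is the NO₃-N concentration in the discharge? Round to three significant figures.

17.1 mg/L

Mass balance: 321.0·0.6900 + 12.20·Cₑ = 333.2·1.290
→ Cₑ = (333.2·1.290 − 321.0·0.6900) / 12.20 = 17.08 mg/L.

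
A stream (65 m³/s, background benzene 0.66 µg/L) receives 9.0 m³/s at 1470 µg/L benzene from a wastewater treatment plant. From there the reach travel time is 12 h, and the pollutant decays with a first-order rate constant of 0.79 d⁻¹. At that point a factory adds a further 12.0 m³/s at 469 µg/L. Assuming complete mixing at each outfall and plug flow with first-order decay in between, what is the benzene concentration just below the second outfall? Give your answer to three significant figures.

169 µg/L

Flow-weighted average: C = (65.00·0.6600 + 9.000·1470) / 74.00 = 13270/74.00 = 179.4 µg/L; combined flow 74.00 m³/s.
Decay over the reach: 179.4·exp(−kt) = 179.4·0.6737 = 120.8 µg/L.
At the second outfall, C = (74.00·120.8 + 12.00·469.0) / (74.00 + 12.00) = 169.4 µg/L.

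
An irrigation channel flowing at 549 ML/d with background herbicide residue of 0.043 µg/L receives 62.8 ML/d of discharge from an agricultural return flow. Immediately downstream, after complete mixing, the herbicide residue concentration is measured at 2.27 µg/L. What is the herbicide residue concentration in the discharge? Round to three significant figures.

21.7 µg/L

Mass balance: 549.0·0.04300 + 62.80·Cₑ = 611.8·2.270
→ Cₑ = (611.8·2.270 − 549.0·0.04300) / 62.80 = 21.74 µg/L.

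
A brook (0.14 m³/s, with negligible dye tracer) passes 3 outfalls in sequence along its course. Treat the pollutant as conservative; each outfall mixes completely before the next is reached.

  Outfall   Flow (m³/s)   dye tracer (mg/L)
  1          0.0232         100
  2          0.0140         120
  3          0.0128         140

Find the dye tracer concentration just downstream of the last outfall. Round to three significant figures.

30.5 mg/L

Below outfall 1: Q → 0.1632 m³/s, C = (0.1400·0 + 0.02320·100.0)/0.1632 = 14.22 mg/L.
Below outfall 2: Q → 0.1772 m³/s, C = (0.1632·14.22 + 0.01400·120.0)/0.1772 = 22.57 mg/L.
Below outfall 3: Q → 0.1900 m³/s, C = (0.1772·22.57 + 0.01280·140.0)/0.1900 = 30.48 mg/L.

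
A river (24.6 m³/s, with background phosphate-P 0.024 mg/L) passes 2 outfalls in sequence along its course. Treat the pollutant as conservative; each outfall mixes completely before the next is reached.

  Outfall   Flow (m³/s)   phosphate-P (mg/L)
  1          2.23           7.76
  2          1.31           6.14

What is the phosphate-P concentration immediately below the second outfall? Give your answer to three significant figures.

Outfall 1: combined Q = 26.83 m³/s; C = (24.60·0.02400 + 2.230·7.760)/26.83 = 0.6670 mg/L.
Outfall 2: combined Q = 28.14 m³/s; C = (26.83·0.6670 + 1.310·6.140)/28.14 = 0.9218 mg/L.

0.922 mg/L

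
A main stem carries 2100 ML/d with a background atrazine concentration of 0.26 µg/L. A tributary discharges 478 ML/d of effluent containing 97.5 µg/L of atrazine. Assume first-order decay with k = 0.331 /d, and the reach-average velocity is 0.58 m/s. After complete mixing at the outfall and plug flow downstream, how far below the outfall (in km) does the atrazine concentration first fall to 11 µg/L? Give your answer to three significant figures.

Mixed concentration C = ΣQC/ΣQ = (2100·0.2600 + 478.0·97.50) / 2578 = 47150/2578 = 18.29 µg/L.
Set 18.29·exp(−k·t) = 11 → t = ln(18.29/11)/k = 132700 s = 36.87 h.
Distance = v·t = 0.58·132700 = 76980 m = 76.98 km.

77.0 km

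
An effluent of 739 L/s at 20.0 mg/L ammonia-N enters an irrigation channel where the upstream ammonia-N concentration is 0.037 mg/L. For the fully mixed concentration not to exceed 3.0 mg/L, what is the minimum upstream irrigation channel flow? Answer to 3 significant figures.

4240 L/s

Set C_mix = 3.0: (Q·0.03700 + 739.0·20.00) / (Q + 739.0) = 3.0
→ Q = 739.0·(20.00 − 3.0)/(3.0 − 0.03700) = 4240 L/s.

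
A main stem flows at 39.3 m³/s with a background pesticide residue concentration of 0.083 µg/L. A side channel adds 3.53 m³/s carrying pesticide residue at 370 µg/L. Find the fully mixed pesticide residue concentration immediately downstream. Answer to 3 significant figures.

Flow-weighted average: C = (39.30·0.08300 + 3.530·370.0) / 42.83 = 1309/42.83 = 30.57 µg/L.

30.6 µg/L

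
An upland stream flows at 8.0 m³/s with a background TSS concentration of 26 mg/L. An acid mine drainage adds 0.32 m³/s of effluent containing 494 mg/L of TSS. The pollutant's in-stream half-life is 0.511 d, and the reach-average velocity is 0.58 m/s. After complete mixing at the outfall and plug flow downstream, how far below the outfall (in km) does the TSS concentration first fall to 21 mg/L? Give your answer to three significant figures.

Mass balance: C = (8.000·26.00 + 0.3200·494.0) / 8.320 = 366.1/8.320 = 44.00 mg/L.
Half-life 0.511 d → k = ln 2 / 0.511 = 1.356 d⁻¹.
Set 44.00·exp(−k·t) = 21 → t = ln(44.00/21)/k = 47110 s = 13.09 h.
Distance = v·t = 0.58·47110 = 27330 m = 27.33 km.

27.3 km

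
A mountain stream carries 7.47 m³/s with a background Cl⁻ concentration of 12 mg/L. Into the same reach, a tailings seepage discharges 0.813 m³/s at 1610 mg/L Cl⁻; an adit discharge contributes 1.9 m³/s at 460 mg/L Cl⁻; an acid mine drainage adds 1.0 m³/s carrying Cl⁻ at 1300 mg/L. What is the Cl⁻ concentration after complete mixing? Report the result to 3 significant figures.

319 mg/L

Mixed concentration C = ΣQC/ΣQ = (7.470·12.00 + 0.8130·1610 + 1.900·460.0 + 1.000·1300) / 11.18 = 3573/11.18 = 319.5 mg/L.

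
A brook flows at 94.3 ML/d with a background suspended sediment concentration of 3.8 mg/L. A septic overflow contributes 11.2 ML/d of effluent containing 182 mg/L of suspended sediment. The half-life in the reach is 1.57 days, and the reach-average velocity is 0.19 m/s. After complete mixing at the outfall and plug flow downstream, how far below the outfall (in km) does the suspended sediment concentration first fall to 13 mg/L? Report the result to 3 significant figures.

Mass balance: C = (94.30·3.800 + 11.20·182.0) / 105.5 = 2397/105.5 = 22.72 mg/L.
Half-life 1.57 d → k = ln 2 / 1.57 = 0.4415 d⁻¹.
Set 22.72·exp(−k·t) = 13 → t = ln(22.72/13)/k = 109200 s = 30.34 h.
Distance = v·t = 0.19·109200 = 20760 m = 20.76 km.

20.8 km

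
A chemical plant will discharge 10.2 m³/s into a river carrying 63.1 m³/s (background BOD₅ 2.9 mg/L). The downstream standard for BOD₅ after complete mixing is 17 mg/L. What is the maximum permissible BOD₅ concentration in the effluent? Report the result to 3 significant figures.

At the limit, (Qr·Cr + Qe·Cₑ)/(Qr + Qe) = 17:
Cₑ = (73.30·17 − 63.10·2.900) / 10.20 = 104.2 mg/L.

104 mg/L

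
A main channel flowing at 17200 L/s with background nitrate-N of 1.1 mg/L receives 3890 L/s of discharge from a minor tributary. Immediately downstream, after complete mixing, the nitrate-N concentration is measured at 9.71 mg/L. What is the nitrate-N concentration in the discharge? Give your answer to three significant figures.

47.8 mg/L

Mass balance: 17200·1.100 + 3890·Cₑ = 21090·9.710
→ Cₑ = (21090·9.710 − 17200·1.100) / 3890 = 47.78 mg/L.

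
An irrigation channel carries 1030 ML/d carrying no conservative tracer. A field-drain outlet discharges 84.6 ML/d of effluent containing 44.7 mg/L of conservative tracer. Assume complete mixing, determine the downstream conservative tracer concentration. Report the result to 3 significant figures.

Flow-weighted average: C = (1030·0 + 84.60·44.70) / 1115 = 3782/1115 = 3.393 mg/L.

3.39 mg/L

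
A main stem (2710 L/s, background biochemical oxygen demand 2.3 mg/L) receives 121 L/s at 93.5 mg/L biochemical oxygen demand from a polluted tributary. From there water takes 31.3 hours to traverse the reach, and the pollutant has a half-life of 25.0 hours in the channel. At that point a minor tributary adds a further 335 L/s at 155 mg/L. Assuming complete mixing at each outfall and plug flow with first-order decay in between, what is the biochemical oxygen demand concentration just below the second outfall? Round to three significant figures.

Mixed concentration C = ΣQC/ΣQ = (2710·2.300 + 121.0·93.50) / 2831 = 17550/2831 = 6.198 mg/L; combined flow 2831 L/s.
Half-life 25.0 h → k = ln 2 / 25.0 = 0.02773 h⁻¹ = 0.6654 d⁻¹.
First-order decay: C = 6.198·exp(−k·t) = 6.198·0.4199 = 2.602 mg/L.
Second outfall: C = (2831·2.602 + 335.0·155.0)/3166 = 18.73 mg/L.

18.7 mg/L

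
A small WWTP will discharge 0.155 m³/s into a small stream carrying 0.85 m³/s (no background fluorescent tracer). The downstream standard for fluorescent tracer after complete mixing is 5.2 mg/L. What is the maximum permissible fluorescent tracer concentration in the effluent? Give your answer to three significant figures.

At the limit, (Qr·Cr + Qe·Cₑ)/(Qr + Qe) = 5.2:
Cₑ = (1.005·5.2 − 0.8500·0) / 0.1550 = 33.72 mg/L.

33.7 mg/L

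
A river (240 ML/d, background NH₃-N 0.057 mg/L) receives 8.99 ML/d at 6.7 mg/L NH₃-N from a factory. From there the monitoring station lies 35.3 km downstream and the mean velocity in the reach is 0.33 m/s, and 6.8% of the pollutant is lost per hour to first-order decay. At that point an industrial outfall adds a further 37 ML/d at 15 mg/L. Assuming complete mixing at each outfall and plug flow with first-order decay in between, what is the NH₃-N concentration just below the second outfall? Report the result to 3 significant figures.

Flow-weighted average: C = (240.0·0.05700 + 8.990·6.700) / 249.0 = 73.91/249.0 = 0.2969 mg/L; combined flow 249.0 ML/d.
Travel time t = 35.3·1000 / 0.33 = 107000 s = 29.71 h.
6.8%/h lost → k = −ln(1 − 0.068) = 0.07042 h⁻¹.
After decay, C = 0.2969 × e^(−kt) = 0.2969 × 0.1234 = 0.03662 mg/L.
At the second outfall, C = (249.0·0.03662 + 37.00·15.00) / (249.0 + 37.00) = 1.973 mg/L.

1.97 mg/L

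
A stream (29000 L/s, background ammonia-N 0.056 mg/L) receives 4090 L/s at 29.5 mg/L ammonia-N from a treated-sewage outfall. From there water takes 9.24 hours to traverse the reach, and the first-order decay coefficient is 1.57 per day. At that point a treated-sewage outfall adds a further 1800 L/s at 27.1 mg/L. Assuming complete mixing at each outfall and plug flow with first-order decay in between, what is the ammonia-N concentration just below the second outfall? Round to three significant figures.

3.31 mg/L

Flow-weighted average: C = (29000·0.05600 + 4090·29.50) / 33090 = 122300/33090 = 3.695 mg/L; combined flow 33090 L/s.
Applying C = C₀e^(−kt): 3.695 × 0.5464 = 2.019 mg/L.
At the second outfall, C = (33090·2.019 + 1800·27.10) / (33090 + 1800) = 3.313 mg/L.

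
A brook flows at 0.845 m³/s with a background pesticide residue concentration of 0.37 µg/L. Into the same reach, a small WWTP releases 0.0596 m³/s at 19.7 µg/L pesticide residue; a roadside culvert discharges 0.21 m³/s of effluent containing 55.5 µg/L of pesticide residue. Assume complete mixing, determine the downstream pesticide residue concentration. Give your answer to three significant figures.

11.8 µg/L

After mixing, C = (0.8450·0.3700 + 0.05960·19.70 + 0.2100·55.50) / 1.115 = 13.14/1.115 = 11.79 µg/L.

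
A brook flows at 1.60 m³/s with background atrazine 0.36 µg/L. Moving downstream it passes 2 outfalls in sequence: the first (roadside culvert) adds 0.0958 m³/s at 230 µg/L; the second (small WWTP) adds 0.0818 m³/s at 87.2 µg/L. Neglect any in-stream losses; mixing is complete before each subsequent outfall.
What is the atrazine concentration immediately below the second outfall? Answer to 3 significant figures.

Outfall 1: combined Q = 1.696 m³/s; C = (1.600·0.3600 + 0.09580·230.0)/1.696 = 13.33 µg/L.
Outfall 2: combined Q = 1.778 m³/s; C = (1.696·13.33 + 0.08180·87.20)/1.778 = 16.73 µg/L.

16.7 µg/L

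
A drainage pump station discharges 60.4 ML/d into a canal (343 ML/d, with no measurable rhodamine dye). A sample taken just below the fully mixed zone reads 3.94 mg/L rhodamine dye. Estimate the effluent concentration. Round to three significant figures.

26.3 mg/L

Mass balance: 343.0·0 + 60.40·Cₑ = 403.4·3.940
→ Cₑ = (403.4·3.940 − 343.0·0) / 60.40 = 26.31 mg/L.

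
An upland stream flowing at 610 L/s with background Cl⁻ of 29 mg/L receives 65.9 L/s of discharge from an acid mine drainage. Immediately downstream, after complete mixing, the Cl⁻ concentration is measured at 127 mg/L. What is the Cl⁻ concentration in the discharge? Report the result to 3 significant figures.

Mass balance: 610.0·29.00 + 65.90·Cₑ = 675.9·127.0
→ Cₑ = (675.9·127.0 − 610.0·29.00) / 65.90 = 1034 mg/L.

1030 mg/L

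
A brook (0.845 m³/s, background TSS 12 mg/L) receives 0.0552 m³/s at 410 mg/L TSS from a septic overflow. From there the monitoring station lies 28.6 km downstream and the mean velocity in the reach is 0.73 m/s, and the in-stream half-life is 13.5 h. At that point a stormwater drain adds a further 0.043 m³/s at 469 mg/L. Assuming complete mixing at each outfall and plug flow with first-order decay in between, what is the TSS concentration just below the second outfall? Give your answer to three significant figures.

Flow-weighted average: C = (0.8450·12.00 + 0.05520·410.0) / 0.9002 = 32.77/0.9002 = 36.41 mg/L; combined flow 0.9002 m³/s.
Travel time t = 28.6·1000 / 0.73 = 39180 s = 10.88 h.
Half-life 13.5 h → k = ln 2 / 13.5 = 0.05134 h⁻¹ = 1.232 d⁻¹.
After decay, C = 36.41 × e^(−kt) = 36.41 × 0.5719 = 20.82 mg/L.
Second outfall: C = (0.9002·20.82 + 0.04300·469.0)/0.9432 = 41.25 mg/L.

41.3 mg/L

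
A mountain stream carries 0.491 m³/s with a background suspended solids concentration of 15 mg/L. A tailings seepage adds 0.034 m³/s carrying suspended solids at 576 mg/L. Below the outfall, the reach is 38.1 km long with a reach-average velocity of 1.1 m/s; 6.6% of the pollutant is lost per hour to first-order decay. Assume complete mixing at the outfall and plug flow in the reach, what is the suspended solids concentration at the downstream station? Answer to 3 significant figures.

26.6 mg/L

After mixing, C = (0.4910·15.00 + 0.03400·576.0) / 0.5250 = 26.95/0.5250 = 51.33 mg/L.
Travel time t = 38.1·1000 / 1.1 = 34640 s = 9.621 h.
6.6%/h lost → k = −ln(1 − 0.066) = 0.06828 h⁻¹.
First-order decay: C = 51.33·exp(−k·t) = 51.33·0.5184 = 26.61 mg/L.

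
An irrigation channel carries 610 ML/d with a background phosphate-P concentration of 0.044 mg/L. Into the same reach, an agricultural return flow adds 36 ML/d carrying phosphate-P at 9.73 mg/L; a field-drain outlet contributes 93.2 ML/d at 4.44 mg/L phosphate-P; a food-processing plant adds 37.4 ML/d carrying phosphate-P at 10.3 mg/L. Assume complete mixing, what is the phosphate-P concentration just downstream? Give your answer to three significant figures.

Mass balance: C = (610.0·0.04400 + 36.00·9.730 + 93.20·4.440 + 37.40·10.30) / 776.6 = 1176/776.6 = 1.514 mg/L.

1.51 mg/L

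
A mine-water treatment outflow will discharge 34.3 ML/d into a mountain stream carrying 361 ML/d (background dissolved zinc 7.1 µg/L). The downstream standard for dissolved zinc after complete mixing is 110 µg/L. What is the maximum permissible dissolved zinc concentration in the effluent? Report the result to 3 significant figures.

1190 µg/L

At the limit, (Qr·Cr + Qe·Cₑ)/(Qr + Qe) = 110:
Cₑ = (395.3·110 − 361.0·7.100) / 34.30 = 1193 µg/L.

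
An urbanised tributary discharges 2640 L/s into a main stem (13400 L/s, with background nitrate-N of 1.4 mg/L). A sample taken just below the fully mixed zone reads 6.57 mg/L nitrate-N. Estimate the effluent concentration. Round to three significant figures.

Mass balance: 13400·1.400 + 2640·Cₑ = 16040·6.570
→ Cₑ = (16040·6.570 − 13400·1.400) / 2640 = 32.81 mg/L.

32.8 mg/L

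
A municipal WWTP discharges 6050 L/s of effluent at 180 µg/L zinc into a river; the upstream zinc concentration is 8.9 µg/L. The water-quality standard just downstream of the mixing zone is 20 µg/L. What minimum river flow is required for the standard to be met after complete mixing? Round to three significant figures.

Set C_mix = 20: (Q·8.900 + 6050·180.0) / (Q + 6050) = 20
→ Q = 6050·(180.0 − 20)/(20 − 8.900) = 87210 L/s.

87200 L/s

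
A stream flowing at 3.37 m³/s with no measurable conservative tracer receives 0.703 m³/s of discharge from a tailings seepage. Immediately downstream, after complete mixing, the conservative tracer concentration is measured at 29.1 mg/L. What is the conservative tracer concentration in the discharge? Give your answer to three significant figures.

Mass balance: 3.370·0 + 0.7030·Cₑ = 4.073·29.10
→ Cₑ = (4.073·29.10 − 3.370·0) / 0.7030 = 168.6 mg/L.

169 mg/L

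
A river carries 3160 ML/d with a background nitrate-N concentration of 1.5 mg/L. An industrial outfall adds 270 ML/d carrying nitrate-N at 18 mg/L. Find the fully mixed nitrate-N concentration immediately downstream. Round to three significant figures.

2.80 mg/L

After mixing, C = (3160·1.500 + 270.0·18.00) / 3430 = 9600/3430 = 2.799 mg/L.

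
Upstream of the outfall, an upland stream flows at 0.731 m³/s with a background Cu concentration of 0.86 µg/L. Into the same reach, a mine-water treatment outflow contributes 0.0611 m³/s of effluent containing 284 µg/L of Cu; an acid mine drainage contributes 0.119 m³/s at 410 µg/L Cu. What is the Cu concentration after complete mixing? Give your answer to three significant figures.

After mixing, C = (0.7310·0.8600 + 0.06110·284.0 + 0.1190·410.0) / 0.9111 = 66.77/0.9111 = 73.29 µg/L.

73.3 µg/L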